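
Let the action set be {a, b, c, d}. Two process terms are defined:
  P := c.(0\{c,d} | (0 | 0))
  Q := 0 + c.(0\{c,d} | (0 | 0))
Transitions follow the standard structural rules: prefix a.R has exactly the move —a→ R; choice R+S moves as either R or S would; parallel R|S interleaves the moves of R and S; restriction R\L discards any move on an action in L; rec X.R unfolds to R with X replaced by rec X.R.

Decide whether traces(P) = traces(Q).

LTS(P): 2 reachable states
  u0 = c.(0\{c,d} | (0 | 0)) has moves =c=> u1
  u1 = 0\{c,d} | (0 | 0) has moves deadlocked
LTS(Q): 2 reachable states
  v0 = 0 + c.(0\{c,d} | (0 | 0)) has moves =c=> v1
  v1 = 0\{c,d} | (0 | 0) has moves deadlocked
Partition-refinement fixed point:
  B0 = {u0, v0}
  B1 = {u1, v1}
u0 ∈ B0, v0 ∈ B0 → same block
Bisimilar ⇒ trace-equivalent.

YES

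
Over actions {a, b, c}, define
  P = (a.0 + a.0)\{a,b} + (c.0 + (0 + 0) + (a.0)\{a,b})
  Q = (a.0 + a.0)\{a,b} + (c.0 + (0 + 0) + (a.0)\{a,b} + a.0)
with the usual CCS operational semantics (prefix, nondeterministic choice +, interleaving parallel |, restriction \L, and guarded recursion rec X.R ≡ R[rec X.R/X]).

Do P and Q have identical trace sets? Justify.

NO — witness ⟨a⟩

P's transition system — 2 states:
  m0 = (a.0 + a.0)\{a,b} + (c.0 + (0 + 0) + (a.0)\{a,b}) → —c→ m1
  m1 = 0 → ·
Q's transition system — 2 states:
  n0 = (a.0 + a.0)\{a,b} + (c.0 + (0 + 0) + (a.0)\{a,b} + a.0) → —a→ n1, —c→ n1
  n1 = 0 → ·
Run σ = ⟨a⟩ on Q: start {n0}
  [1] a ⇒ {n1}
  ✓ Q
Run σ = ⟨a⟩ on P: start {m0}
  [1] a ⇒ ∅  — P cannot continue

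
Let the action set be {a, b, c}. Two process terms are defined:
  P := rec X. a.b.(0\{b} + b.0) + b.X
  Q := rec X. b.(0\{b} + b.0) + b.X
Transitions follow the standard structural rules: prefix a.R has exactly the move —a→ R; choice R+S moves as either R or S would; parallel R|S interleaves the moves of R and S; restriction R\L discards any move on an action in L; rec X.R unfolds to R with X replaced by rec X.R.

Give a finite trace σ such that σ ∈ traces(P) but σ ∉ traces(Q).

Reachable graph of P (4 states):
  u0 = rec X. a.b.(0\{b} + b.0) + b.X | -a-> u1, -b-> u0
  u1 = b.(0\{b} + b.0) | -b-> u2
  u2 = 0\{b} + b.0 | -b-> u3
  u3 = 0 | stopped
Reachable graph of Q (3 states):
  v0 = rec X. b.(0\{b} + b.0) + b.X | -b-> v0, -b-> v1
  v1 = 0\{b} + b.0 | -b-> v2
  v2 = 0 | stopped
Executing a from P (initial set {u0}):
  step 1 (a): {u1}
  ✓ P
Executing a from Q (initial set {v0}):
  step 1 (a): ∅  — Q cannot continue

a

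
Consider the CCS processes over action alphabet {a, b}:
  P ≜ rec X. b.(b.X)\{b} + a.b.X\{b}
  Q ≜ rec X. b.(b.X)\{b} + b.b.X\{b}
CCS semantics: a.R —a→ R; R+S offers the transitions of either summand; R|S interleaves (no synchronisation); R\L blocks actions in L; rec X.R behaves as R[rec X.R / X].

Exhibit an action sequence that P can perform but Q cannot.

P's transition system — 5 states:
  p0 = rec X. b.(b.X)\{b} + a.b.X\{b} | —a→ p1, —b→ p2
  p1 = b.(rec X. b.(b.X)\{b} + a.b.X\{b})\{b} | —b→ p3
  p2 = (b.(rec X. b.(b.X)\{b} + a.b.X\{b}))\{b} | ∅
  p3 = (rec X. b.(b.X)\{b} + a.b.X\{b})\{b} | —a→ p4
  p4 = (b.(rec X. b.(b.X)\{b} + a.b.X\{b})\{b})\{b} | ∅
Q's transition system — 4 states:
  q0 = rec X. b.(b.X)\{b} + b.b.X\{b} | —b→ q1, —b→ q2
  q1 = (b.(rec X. b.(b.X)\{b} + b.b.X\{b}))\{b} | ∅
  q2 = b.(rec X. b.(b.X)\{b} + b.b.X\{b})\{b} | —b→ q3
  q3 = (rec X. b.(b.X)\{b} + b.b.X\{b})\{b} | ∅
Run σ = ⟨a⟩ on P: start {p0}
  after a @ step 1: {p1}
  ✓ P
Run σ = ⟨a⟩ on Q: start {q0}
  after a @ step 1: ∅ (Q stuck)

a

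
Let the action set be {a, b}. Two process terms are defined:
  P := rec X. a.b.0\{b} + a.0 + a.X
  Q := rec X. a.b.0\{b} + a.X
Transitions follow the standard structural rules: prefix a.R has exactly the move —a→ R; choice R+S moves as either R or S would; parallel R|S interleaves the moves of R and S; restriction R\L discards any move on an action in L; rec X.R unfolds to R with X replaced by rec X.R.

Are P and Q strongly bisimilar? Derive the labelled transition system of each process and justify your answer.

not bisimilar

P's transition system — 4 states:
  s0 = rec X. a.b.0\{b} + a.0 + a.X has moves -a-> s0, -a-> s1, -a-> s2
  s1 = 0 has moves ∅
  s2 = b.0\{b} has moves -b-> s3
  s3 = 0\{b} has moves ∅
Q's transition system — 3 states:
  t0 = rec X. a.b.0\{b} + a.X has moves -a-> t0, -a-> t1
  t1 = b.0\{b} has moves -b-> t2
  t2 = 0\{b} has moves ∅
Bisimilarity quotient blocks:
  B0 = {s0}
  B1 = {s2, t1}
  B2 = {s1, s3, t2}
  B3 = {t0}
s0 ∈ B0, t0 ∈ B3 → different blocks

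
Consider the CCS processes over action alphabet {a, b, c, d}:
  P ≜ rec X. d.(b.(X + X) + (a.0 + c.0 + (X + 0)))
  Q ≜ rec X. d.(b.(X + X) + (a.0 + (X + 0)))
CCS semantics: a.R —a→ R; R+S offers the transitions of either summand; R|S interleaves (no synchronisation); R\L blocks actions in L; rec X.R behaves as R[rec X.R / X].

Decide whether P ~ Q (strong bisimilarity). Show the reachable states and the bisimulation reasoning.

P ≁ Q

LTS(P): 4 reachable states
  m0 = rec X. d.(b.(X + X) + (a.0 + c.0 + (X + 0))) | -d-> m1
  m1 = b.((rec X. d.(b.(X + X) + (a.0 + c.0 + (X + 0)))) + (rec X. d.(b.(X + X) + (a.0 + c.0 + (X + 0))))) + (a.0 + c.0 + ((rec X. d.(b.(X + X) + (a.0 + c.0 + (X + 0)))) + 0)) | -a-> m2, -b-> m3, -c-> m2, -d-> m1
  m2 = 0 | ·
  m3 = (rec X. d.(b.(X + X) + (a.0 + c.0 + (X + 0)))) + (rec X. d.(b.(X + X) + (a.0 + c.0 + (X + 0)))) | -d-> m1
LTS(Q): 4 reachable states
  n0 = rec X. d.(b.(X + X) + (a.0 + (X + 0))) | -d-> n1
  n1 = b.((rec X. d.(b.(X + X) + (a.0 + (X + 0)))) + (rec X. d.(b.(X + X) + (a.0 + (X + 0))))) + (a.0 + ((rec X. d.(b.(X + X) + (a.0 + (X + 0)))) + 0)) | -a-> n2, -b-> n3, -d-> n1
  n2 = 0 | ·
  n3 = (rec X. d.(b.(X + X) + (a.0 + (X + 0)))) + (rec X. d.(b.(X + X) + (a.0 + (X + 0)))) | -d-> n1
Partition-refinement fixed point:
  B0 = {m0, m3}
  B1 = {m1}
  B2 = {m2, n2}
  B3 = {n0, n3}
  B4 = {n1}
m0 ∈ B0, n0 ∈ B3 → different blocks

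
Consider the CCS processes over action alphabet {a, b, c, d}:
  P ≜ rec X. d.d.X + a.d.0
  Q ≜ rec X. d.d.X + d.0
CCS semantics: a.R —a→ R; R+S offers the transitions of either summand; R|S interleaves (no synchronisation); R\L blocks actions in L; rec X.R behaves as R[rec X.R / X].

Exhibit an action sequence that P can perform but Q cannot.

a

Reachable graph of P (4 states):
  u0 = rec X. d.d.X + a.d.0 | --a--▸ u1, --d--▸ u2
  u1 = d.0 | --d--▸ u3
  u2 = d.(rec X. d.d.X + a.d.0) | --d--▸ u0
  u3 = 0 | ·
Reachable graph of Q (3 states):
  v0 = rec X. d.d.X + d.0 | --d--▸ v1, --d--▸ v2
  v1 = 0 | ·
  v2 = d.(rec X. d.d.X + d.0) | --d--▸ v0
Run σ = ⟨a⟩ on P: start {u0}
  after a @ step 1: {u1}
  ✓ P
Run σ = ⟨a⟩ on Q: start {v0}
  after a @ step 1: ∅ (Q stuck)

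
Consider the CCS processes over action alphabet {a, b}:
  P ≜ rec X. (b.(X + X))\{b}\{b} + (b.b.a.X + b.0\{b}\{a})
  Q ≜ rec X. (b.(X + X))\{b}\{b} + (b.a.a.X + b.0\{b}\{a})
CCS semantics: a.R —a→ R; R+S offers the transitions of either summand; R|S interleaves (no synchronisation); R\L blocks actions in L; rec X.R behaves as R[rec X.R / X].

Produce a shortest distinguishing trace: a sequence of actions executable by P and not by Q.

bb

Reachable graph of P (4 states):
  s0 = rec X. (b.(X + X))\{b}\{b} + (b.b.a.X + b.0\{b}\{a}) → ··b··> s1, ··b··> s2
  s1 = 0\{b}\{a} → ∅
  s2 = b.a.(rec X. (b.(X + X))\{b}\{b} + (b.b.a.X + b.0\{b}\{a})) → ··b··> s3
  s3 = a.(rec X. (b.(X + X))\{b}\{b} + (b.b.a.X + b.0\{b}\{a})) → ··a··> s0
Reachable graph of Q (4 states):
  t0 = rec X. (b.(X + X))\{b}\{b} + (b.a.a.X + b.0\{b}\{a}) → ··b··> t1, ··b··> t2
  t1 = 0\{b}\{a} → ∅
  t2 = a.a.(rec X. (b.(X + X))\{b}\{b} + (b.a.a.X + b.0\{b}\{a})) → ··a··> t3
  t3 = a.(rec X. (b.(X + X))\{b}\{b} + (b.a.a.X + b.0\{b}\{a})) → ··a··> t0
Trace ⟨bb⟩ through P, begin at {s0}:
  [1] b ⇒ {s1, s2}
  [2] b ⇒ {s3}
  P completes σ.
Trace ⟨bb⟩ through Q, begin at {t0}:
  [1] b ⇒ {t1, t2}
  [2] b ⇒ ∅ (Q stuck)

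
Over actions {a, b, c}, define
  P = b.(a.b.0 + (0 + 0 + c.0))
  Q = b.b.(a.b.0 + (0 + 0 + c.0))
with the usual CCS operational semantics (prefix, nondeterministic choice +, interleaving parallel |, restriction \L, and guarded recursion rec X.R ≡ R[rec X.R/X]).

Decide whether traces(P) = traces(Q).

traces(P) ≠ traces(Q) — witness ⟨ba⟩

Reachable graph of P (4 states):
  m0 = b.(a.b.0 + (0 + 0 + c.0)) → =b=> m1
  m1 = a.b.0 + (0 + 0 + c.0) → =a=> m2, =c=> m3
  m2 = b.0 → =b=> m3
  m3 = 0 → ·
Reachable graph of Q (5 states):
  n0 = b.b.(a.b.0 + (0 + 0 + c.0)) → =b=> n1
  n1 = b.(a.b.0 + (0 + 0 + c.0)) → =b=> n2
  n2 = a.b.0 + (0 + 0 + c.0) → =a=> n3, =c=> n4
  n3 = b.0 → =b=> n4
  n4 = 0 → ·
Executing ba from P (initial set {m0}):
  [1] b ⇒ {m1}
  [2] a ⇒ {m2}
  ✓ P
Executing ba from Q (initial set {n0}):
  [1] b ⇒ {n1}
  [2] a ⇒ no successor for Q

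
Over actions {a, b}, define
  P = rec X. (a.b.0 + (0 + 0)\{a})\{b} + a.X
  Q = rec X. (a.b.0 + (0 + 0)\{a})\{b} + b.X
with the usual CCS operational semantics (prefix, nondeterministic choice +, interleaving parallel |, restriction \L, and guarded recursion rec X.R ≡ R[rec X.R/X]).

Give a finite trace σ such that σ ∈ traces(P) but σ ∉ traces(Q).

LTS(P): 2 reachable states
  s0 = rec X. (a.b.0 + (0 + 0)\{a})\{b} + a.X ⊢ =a=> s0, =a=> s1
  s1 = (b.0)\{b} ⊢ ∅
LTS(Q): 2 reachable states
  t0 = rec X. (a.b.0 + (0 + 0)\{a})\{b} + b.X ⊢ =a=> t1, =b=> t0
  t1 = (b.0)\{b} ⊢ ∅
Executing aa from P (initial set {s0}):
  after a @ step 1: {s0, s1}
  after a @ step 2: {s0, s1}
  ✓ P
Executing aa from Q (initial set {t0}):
  after a @ step 1: {t1}
  after a @ step 2: no successor for Q

aa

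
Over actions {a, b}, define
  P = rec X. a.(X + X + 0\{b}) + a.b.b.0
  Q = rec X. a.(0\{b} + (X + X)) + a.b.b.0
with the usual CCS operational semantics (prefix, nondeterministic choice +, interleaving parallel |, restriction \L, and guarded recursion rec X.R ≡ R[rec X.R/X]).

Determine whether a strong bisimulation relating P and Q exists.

YES

P's transition system — 5 states:
  p0 = rec X. a.(X + X + 0\{b}) + a.b.b.0 ⊢ =a=> p1, =a=> p2
  p1 = (rec X. a.(X + X + 0\{b}) + a.b.b.0) + (rec X. a.(X + X + 0\{b}) + a.b.b.0) + 0\{b} ⊢ =a=> p1, =a=> p2
  p2 = b.b.0 ⊢ =b=> p3
  p3 = b.0 ⊢ =b=> p4
  p4 = 0 ⊢ stopped
Q's transition system — 5 states:
  q0 = rec X. a.(0\{b} + (X + X)) + a.b.b.0 ⊢ =a=> q1, =a=> q2
  q1 = 0\{b} + ((rec X. a.(0\{b} + (X + X)) + a.b.b.0) + (rec X. a.(0\{b} + (X + X)) + a.b.b.0)) ⊢ =a=> q1, =a=> q2
  q2 = b.b.0 ⊢ =b=> q3
  q3 = b.0 ⊢ =b=> q4
  q4 = 0 ⊢ stopped
Partition-refinement fixed point:
  B0 = {p0, p1, q0, q1}
  B1 = {p2, q2}
  B2 = {p3, q3}
  B3 = {p4, q4}
p0 ∈ B0, q0 ∈ B0 → same block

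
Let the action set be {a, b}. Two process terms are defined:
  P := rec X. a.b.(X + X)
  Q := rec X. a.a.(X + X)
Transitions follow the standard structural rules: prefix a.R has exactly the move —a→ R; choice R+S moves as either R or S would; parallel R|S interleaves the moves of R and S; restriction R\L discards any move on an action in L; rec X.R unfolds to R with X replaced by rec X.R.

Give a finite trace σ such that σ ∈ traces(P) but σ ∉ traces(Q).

ab

Reachable graph of P (3 states):
  s0 = rec X. a.b.(X + X) ⊢ —a→ s1
  s1 = b.((rec X. a.b.(X + X)) + (rec X. a.b.(X + X))) ⊢ —b→ s2
  s2 = (rec X. a.b.(X + X)) + (rec X. a.b.(X + X)) ⊢ —a→ s1
Reachable graph of Q (3 states):
  t0 = rec X. a.a.(X + X) ⊢ —a→ t1
  t1 = a.((rec X. a.a.(X + X)) + (rec X. a.a.(X + X))) ⊢ —a→ t2
  t2 = (rec X. a.a.(X + X)) + (rec X. a.a.(X + X)) ⊢ —a→ t1
Trace ⟨ab⟩ through P, begin at {s0}:
  step 1 (a): {s1}
  step 2 (b): {s2}
  P completes σ.
Trace ⟨ab⟩ through Q, begin at {t0}:
  step 1 (a): {t1}
  step 2 (b): ∅ (Q stuck)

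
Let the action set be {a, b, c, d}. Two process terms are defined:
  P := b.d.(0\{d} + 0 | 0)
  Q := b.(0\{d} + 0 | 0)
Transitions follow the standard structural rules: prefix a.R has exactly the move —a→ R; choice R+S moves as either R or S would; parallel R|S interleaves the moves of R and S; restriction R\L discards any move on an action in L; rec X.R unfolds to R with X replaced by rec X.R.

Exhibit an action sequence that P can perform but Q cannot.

Reachable graph of P (3 states):
  m0 = b.d.(0\{d} + 0 | 0) has moves -b-> m1
  m1 = d.(0\{d} + 0 | 0) has moves -d-> m2
  m2 = 0\{d} + 0 | 0 has moves ∅
Reachable graph of Q (2 states):
  n0 = b.(0\{d} + 0 | 0) has moves -b-> n1
  n1 = 0\{d} + 0 | 0 has moves ∅
Trace ⟨bd⟩ through P, begin at {m0}:
  step 1 (b): {m1}
  step 2 (d): {m2}
  ✓ P
Trace ⟨bd⟩ through Q, begin at {n0}:
  step 1 (b): {n1}
  step 2 (d): ∅  — Q cannot continue

bd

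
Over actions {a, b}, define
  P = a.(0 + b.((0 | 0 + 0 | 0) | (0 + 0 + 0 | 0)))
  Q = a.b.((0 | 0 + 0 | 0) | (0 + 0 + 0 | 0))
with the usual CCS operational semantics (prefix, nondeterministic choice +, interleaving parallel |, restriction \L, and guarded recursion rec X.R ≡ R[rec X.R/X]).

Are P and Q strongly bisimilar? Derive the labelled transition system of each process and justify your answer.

P's transition system — 3 states:
  s0 = a.(0 + b.((0 | 0 + 0 | 0) | (0 + 0 + 0 | 0))) :: —a→ s1
  s1 = 0 + b.((0 | 0 + 0 | 0) | (0 + 0 + 0 | 0)) :: —b→ s2
  s2 = (0 | 0 + 0 | 0) | (0 + 0 + 0 | 0) :: ·
Q's transition system — 3 states:
  t0 = a.b.((0 | 0 + 0 | 0) | (0 + 0 + 0 | 0)) :: —a→ t1
  t1 = b.((0 | 0 + 0 | 0) | (0 + 0 + 0 | 0)) :: —b→ t2
  t2 = (0 | 0 + 0 | 0) | (0 + 0 + 0 | 0) :: ·
Partition-refinement fixed point:
  B0 = {s0, t0}
  B1 = {s1, t1}
  B2 = {s2, t2}
s0 ∈ B0, t0 ∈ B0 → same block

P ~ Q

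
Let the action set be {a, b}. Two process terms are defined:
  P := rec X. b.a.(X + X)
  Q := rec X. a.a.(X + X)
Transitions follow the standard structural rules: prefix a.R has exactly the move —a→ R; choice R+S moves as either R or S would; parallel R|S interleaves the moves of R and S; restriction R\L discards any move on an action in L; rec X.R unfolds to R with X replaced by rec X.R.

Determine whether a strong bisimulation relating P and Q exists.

P ≁ Q

P's transition system — 3 states:
  s0 = rec X. b.a.(X + X) | —b→ s1
  s1 = a.((rec X. b.a.(X + X)) + (rec X. b.a.(X + X))) | —a→ s2
  s2 = (rec X. b.a.(X + X)) + (rec X. b.a.(X + X)) | —b→ s1
Q's transition system — 3 states:
  t0 = rec X. a.a.(X + X) | —a→ t1
  t1 = a.((rec X. a.a.(X + X)) + (rec X. a.a.(X + X))) | —a→ t2
  t2 = (rec X. a.a.(X + X)) + (rec X. a.a.(X + X)) | —a→ t1
Partition-refinement fixed point:
  B0 = {s0, s2}
  B1 = {s1}
  B2 = {t0, t1, t2}
s0 ∈ B0, t0 ∈ B2 → different blocks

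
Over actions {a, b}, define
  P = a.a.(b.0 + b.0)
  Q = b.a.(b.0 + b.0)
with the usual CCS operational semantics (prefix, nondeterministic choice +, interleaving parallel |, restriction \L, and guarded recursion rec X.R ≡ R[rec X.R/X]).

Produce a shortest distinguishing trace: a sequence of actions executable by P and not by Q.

P's transition system — 4 states:
  u0 = a.a.(b.0 + b.0) → -a-> u1
  u1 = a.(b.0 + b.0) → -a-> u2
  u2 = b.0 + b.0 → -b-> u3
  u3 = 0 → stopped
Q's transition system — 4 states:
  v0 = b.a.(b.0 + b.0) → -b-> v1
  v1 = a.(b.0 + b.0) → -a-> v2
  v2 = b.0 + b.0 → -b-> v3
  v3 = 0 → stopped
Run σ = ⟨a⟩ on P: start {u0}
  after a @ step 1: {u1}
  — P admits the full trace.
Run σ = ⟨a⟩ on Q: start {v0}
  after a @ step 1: no successor for Q

a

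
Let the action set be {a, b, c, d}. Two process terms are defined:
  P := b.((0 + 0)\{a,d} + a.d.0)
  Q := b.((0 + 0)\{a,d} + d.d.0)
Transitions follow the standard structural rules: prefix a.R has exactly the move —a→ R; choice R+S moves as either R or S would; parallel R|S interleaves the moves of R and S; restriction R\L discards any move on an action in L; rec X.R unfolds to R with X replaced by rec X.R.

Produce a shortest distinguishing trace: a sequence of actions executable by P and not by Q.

ba

LTS(P): 4 reachable states
  s0 = b.((0 + 0)\{a,d} + a.d.0) ⊢ ··b··> s1
  s1 = (0 + 0)\{a,d} + a.d.0 ⊢ ··a··> s2
  s2 = d.0 ⊢ ··d··> s3
  s3 = 0 ⊢ stopped
LTS(Q): 4 reachable states
  t0 = b.((0 + 0)\{a,d} + d.d.0) ⊢ ··b··> t1
  t1 = (0 + 0)\{a,d} + d.d.0 ⊢ ··d··> t2
  t2 = d.0 ⊢ ··d··> t3
  t3 = 0 ⊢ stopped
Executing ba from P (initial set {s0}):
  after b @ step 1: {s1}
  after a @ step 2: {s2}
  ✓ P
Executing ba from Q (initial set {t0}):
  after b @ step 1: {t1}
  after a @ step 2: ∅ (Q stuck)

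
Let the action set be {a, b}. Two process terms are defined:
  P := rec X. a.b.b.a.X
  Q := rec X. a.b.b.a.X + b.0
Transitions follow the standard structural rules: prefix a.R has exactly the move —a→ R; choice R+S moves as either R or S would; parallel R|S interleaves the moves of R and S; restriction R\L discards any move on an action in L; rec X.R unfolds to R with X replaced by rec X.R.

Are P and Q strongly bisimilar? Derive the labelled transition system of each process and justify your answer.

Reachable graph of P (4 states):
  m0 = rec X. a.b.b.a.X | ··a··> m1
  m1 = b.b.a.(rec X. a.b.b.a.X) | ··b··> m2
  m2 = b.a.(rec X. a.b.b.a.X) | ··b··> m3
  m3 = a.(rec X. a.b.b.a.X) | ··a··> m0
Reachable graph of Q (5 states):
  n0 = rec X. a.b.b.a.X + b.0 | ··a··> n1, ··b··> n2
  n1 = b.b.a.(rec X. a.b.b.a.X + b.0) | ··b··> n3
  n2 = 0 | (no moves)
  n3 = b.a.(rec X. a.b.b.a.X + b.0) | ··b··> n4
  n4 = a.(rec X. a.b.b.a.X + b.0) | ··a··> n0
Bisimilarity quotient blocks:
  B0 = {m0}
  B1 = {m1}
  B2 = {m2}
  B3 = {m3}
  B4 = {n0}
  B5 = {n1}
  B6 = {n3}
  B7 = {n4}
  B8 = {n2}
m0 ∈ B0, n0 ∈ B4 → different blocks

P ≁ Q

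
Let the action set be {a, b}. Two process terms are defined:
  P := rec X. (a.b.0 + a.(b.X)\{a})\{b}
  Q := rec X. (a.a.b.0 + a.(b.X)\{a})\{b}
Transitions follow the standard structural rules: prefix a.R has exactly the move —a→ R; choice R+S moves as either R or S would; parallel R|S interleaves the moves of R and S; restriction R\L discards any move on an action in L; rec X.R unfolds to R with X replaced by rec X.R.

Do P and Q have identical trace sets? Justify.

LTS(P): 3 reachable states
  u0 = rec X. (a.b.0 + a.(b.X)\{a})\{b} has moves -a-> u1, -a-> u2
  u1 = (b.(rec X. (a.b.0 + a.(b.X)\{a})\{b}))\{a}\{b} has moves (no moves)
  u2 = (b.0)\{b} has moves (no moves)
LTS(Q): 4 reachable states
  v0 = rec X. (a.a.b.0 + a.(b.X)\{a})\{b} has moves -a-> v1, -a-> v2
  v1 = (a.b.0)\{b} has moves -a-> v3
  v2 = (b.(rec X. (a.a.b.0 + a.(b.X)\{a})\{b}))\{a}\{b} has moves (no moves)
  v3 = (b.0)\{b} has moves (no moves)
Run σ = ⟨aa⟩ on Q: start {v0}
  after a @ step 1: {v1, v2}
  after a @ step 2: {v3}
  ✓ Q
Run σ = ⟨aa⟩ on P: start {u0}
  after a @ step 1: {u1, u2}
  after a @ step 2: ∅  — P cannot continue

trace-distinct — witness ⟨aa⟩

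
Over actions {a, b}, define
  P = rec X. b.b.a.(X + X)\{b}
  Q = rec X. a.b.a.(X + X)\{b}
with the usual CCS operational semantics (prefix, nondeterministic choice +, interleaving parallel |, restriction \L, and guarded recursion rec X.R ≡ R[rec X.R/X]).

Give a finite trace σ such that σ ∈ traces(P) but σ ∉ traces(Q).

LTS(P): 4 reachable states
  u0 = rec X. b.b.a.(X + X)\{b} → -b-> u1
  u1 = b.a.((rec X. b.b.a.(X + X)\{b}) + (rec X. b.b.a.(X + X)\{b}))\{b} → -b-> u2
  u2 = a.((rec X. b.b.a.(X + X)\{b}) + (rec X. b.b.a.(X + X)\{b}))\{b} → -a-> u3
  u3 = ((rec X. b.b.a.(X + X)\{b}) + (rec X. b.b.a.(X + X)\{b}))\{b} → ·
LTS(Q): 5 reachable states
  v0 = rec X. a.b.a.(X + X)\{b} → -a-> v1
  v1 = b.a.((rec X. a.b.a.(X + X)\{b}) + (rec X. a.b.a.(X + X)\{b}))\{b} → -b-> v2
  v2 = a.((rec X. a.b.a.(X + X)\{b}) + (rec X. a.b.a.(X + X)\{b}))\{b} → -a-> v3
  v3 = ((rec X. a.b.a.(X + X)\{b}) + (rec X. a.b.a.(X + X)\{b}))\{b} → -a-> v4
  v4 = (b.a.((rec X. a.b.a.(X + X)\{b}) + (rec X. a.b.a.(X + X)\{b}))\{b})\{b} → ·
Trace ⟨b⟩ through P, begin at {u0}:
  after b @ step 1: {u1}
  — P admits the full trace.
Trace ⟨b⟩ through Q, begin at {v0}:
  after b @ step 1: no successor for Q

b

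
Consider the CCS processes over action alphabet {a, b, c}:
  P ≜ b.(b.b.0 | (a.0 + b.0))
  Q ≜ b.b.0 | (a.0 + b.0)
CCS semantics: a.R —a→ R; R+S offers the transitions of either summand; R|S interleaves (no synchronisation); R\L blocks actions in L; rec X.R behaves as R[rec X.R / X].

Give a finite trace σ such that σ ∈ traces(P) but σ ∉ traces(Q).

P's transition system — 7 states:
  m0 = b.(b.b.0 | (a.0 + b.0)) :: --b--▸ m1
  m1 = b.b.0 | (a.0 + b.0) :: --a--▸ m2, --b--▸ m2, --b--▸ m3
  m2 = b.b.0 | 0 :: --b--▸ m4
  m3 = b.0 | (a.0 + b.0) :: --a--▸ m4, --b--▸ m4, --b--▸ m5
  m4 = b.0 | 0 :: --b--▸ m6
  m5 = 0 | (a.0 + b.0) :: --a--▸ m6, --b--▸ m6
  m6 = 0 | 0 :: deadlocked
Q's transition system — 6 states:
  n0 = b.b.0 | (a.0 + b.0) :: --a--▸ n1, --b--▸ n1, --b--▸ n2
  n1 = b.b.0 | 0 :: --b--▸ n3
  n2 = b.0 | (a.0 + b.0) :: --a--▸ n3, --b--▸ n3, --b--▸ n4
  n3 = b.0 | 0 :: --b--▸ n5
  n4 = 0 | (a.0 + b.0) :: --a--▸ n5, --b--▸ n5
  n5 = 0 | 0 :: deadlocked
Run σ = ⟨babb⟩ on P: start {m0}
  step 1 (b): {m1}
  step 2 (a): {m2}
  step 3 (b): {m4}
  step 4 (b): {m6}
  P completes σ.
Run σ = ⟨babb⟩ on Q: start {n0}
  step 1 (b): {n1, n2}
  step 2 (a): {n3}
  step 3 (b): {n5}
  step 4 (b): ∅ (Q stuck)

babb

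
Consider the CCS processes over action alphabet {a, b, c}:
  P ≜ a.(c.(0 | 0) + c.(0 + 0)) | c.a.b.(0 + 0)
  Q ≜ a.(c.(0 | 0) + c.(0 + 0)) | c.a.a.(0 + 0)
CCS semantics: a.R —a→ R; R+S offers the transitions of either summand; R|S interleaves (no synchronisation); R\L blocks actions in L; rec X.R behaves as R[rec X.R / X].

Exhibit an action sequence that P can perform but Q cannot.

Reachable graph of P (16 states):
  u0 = a.(c.(0 | 0) + c.(0 + 0)) | c.a.b.(0 + 0) ⊢ ··a··> u1, ··c··> u2
  u1 = (c.(0 | 0) + c.(0 + 0)) | c.a.b.(0 + 0) ⊢ ··c··> u3, ··c··> u4, ··c··> u5
  u2 = a.(c.(0 | 0) + c.(0 + 0)) | a.b.(0 + 0) ⊢ ··a··> u4, ··a··> u6
  u3 = (0 + 0) | c.a.b.(0 + 0) ⊢ ··c··> u7
  u4 = (c.(0 | 0) + c.(0 + 0)) | a.b.(0 + 0) ⊢ ··a··> u8, ··c··> u7, ··c··> u9
  u5 = 0 | 0 | c.a.b.(0 + 0) ⊢ ··c··> u9
  u6 = a.(c.(0 | 0) + c.(0 + 0)) | b.(0 + 0) ⊢ ··a··> u8, ··b··> u10
  u7 = (0 + 0) | a.b.(0 + 0) ⊢ ··a··> u11
  u8 = (c.(0 | 0) + c.(0 + 0)) | b.(0 + 0) ⊢ ··b··> u12, ··c··> u11, ··c··> u13
  u9 = 0 | 0 | a.b.(0 + 0) ⊢ ··a··> u13
  u10 = a.(c.(0 | 0) + c.(0 + 0)) | (0 + 0) ⊢ ··a··> u12
  u11 = (0 + 0) | b.(0 + 0) ⊢ ··b··> u14
  u12 = (c.(0 | 0) + c.(0 + 0)) | (0 + 0) ⊢ ··c··> u14, ··c··> u15
  u13 = 0 | 0 | b.(0 + 0) ⊢ ··b··> u15
  u14 = (0 + 0) | (0 + 0) ⊢ ·
  u15 = 0 | 0 | (0 + 0) ⊢ ·
Reachable graph of Q (16 states):
  v0 = a.(c.(0 | 0) + c.(0 + 0)) | c.a.a.(0 + 0) ⊢ ··a··> v1, ··c··> v2
  v1 = (c.(0 | 0) + c.(0 + 0)) | c.a.a.(0 + 0) ⊢ ··c··> v3, ··c··> v4, ··c··> v5
  v2 = a.(c.(0 | 0) + c.(0 + 0)) | a.a.(0 + 0) ⊢ ··a··> v4, ··a··> v6
  v3 = (0 + 0) | c.a.a.(0 + 0) ⊢ ··c··> v7
  v4 = (c.(0 | 0) + c.(0 + 0)) | a.a.(0 + 0) ⊢ ··a··> v8, ··c··> v7, ··c··> v9
  v5 = 0 | 0 | c.a.a.(0 + 0) ⊢ ··c··> v9
  v6 = a.(c.(0 | 0) + c.(0 + 0)) | a.(0 + 0) ⊢ ··a··> v10, ··a··> v8
  v7 = (0 + 0) | a.a.(0 + 0) ⊢ ··a··> v11
  v8 = (c.(0 | 0) + c.(0 + 0)) | a.(0 + 0) ⊢ ··a··> v12, ··c··> v11, ··c··> v13
  v9 = 0 | 0 | a.a.(0 + 0) ⊢ ··a··> v13
  v10 = a.(c.(0 | 0) + c.(0 + 0)) | (0 + 0) ⊢ ··a··> v12
  v11 = (0 + 0) | a.(0 + 0) ⊢ ··a··> v14
  v12 = (c.(0 | 0) + c.(0 + 0)) | (0 + 0) ⊢ ··c··> v14, ··c··> v15
  v13 = 0 | 0 | a.(0 + 0) ⊢ ··a··> v15
  v14 = (0 + 0) | (0 + 0) ⊢ ·
  v15 = 0 | 0 | (0 + 0) ⊢ ·
Run σ = ⟨cab⟩ on P: start {u0}
  after c @ step 1: {u2}
  after a @ step 2: {u4, u6}
  after b @ step 3: {u10}
  ✓ P
Run σ = ⟨cab⟩ on Q: start {v0}
  after c @ step 1: {v2}
  after a @ step 2: {v4, v6}
  after b @ step 3: ∅  — Q cannot continue

cab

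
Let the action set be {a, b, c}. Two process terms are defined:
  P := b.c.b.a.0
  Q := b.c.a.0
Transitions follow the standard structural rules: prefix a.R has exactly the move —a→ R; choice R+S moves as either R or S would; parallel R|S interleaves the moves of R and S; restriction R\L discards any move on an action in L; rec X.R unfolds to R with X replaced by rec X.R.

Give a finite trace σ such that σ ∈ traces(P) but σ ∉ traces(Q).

bcb

Reachable graph of P (5 states):
  m0 = b.c.b.a.0 ⊢ -b-> m1
  m1 = c.b.a.0 ⊢ -c-> m2
  m2 = b.a.0 ⊢ -b-> m3
  m3 = a.0 ⊢ -a-> m4
  m4 = 0 ⊢ ·
Reachable graph of Q (4 states):
  n0 = b.c.a.0 ⊢ -b-> n1
  n1 = c.a.0 ⊢ -c-> n2
  n2 = a.0 ⊢ -a-> n3
  n3 = 0 ⊢ ·
Executing bcb from P (initial set {m0}):
  step 1 (b): {m1}
  step 2 (c): {m2}
  step 3 (b): {m3}
  — P admits the full trace.
Executing bcb from Q (initial set {n0}):
  step 1 (b): {n1}
  step 2 (c): {n2}
  step 3 (b): ∅ (Q stuck)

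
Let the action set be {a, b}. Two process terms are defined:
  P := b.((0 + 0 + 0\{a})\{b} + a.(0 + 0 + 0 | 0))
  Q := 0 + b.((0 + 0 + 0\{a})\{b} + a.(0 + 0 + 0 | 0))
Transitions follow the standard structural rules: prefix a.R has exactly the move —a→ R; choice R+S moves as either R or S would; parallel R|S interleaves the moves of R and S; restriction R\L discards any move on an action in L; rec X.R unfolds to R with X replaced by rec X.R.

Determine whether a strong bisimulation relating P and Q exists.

P ~ Q

Reachable graph of P (3 states):
  s0 = b.((0 + 0 + 0\{a})\{b} + a.(0 + 0 + 0 | 0)) ⊢ =b=> s1
  s1 = (0 + 0 + 0\{a})\{b} + a.(0 + 0 + 0 | 0) ⊢ =a=> s2
  s2 = 0 + 0 + 0 | 0 ⊢ deadlocked
Reachable graph of Q (3 states):
  t0 = 0 + b.((0 + 0 + 0\{a})\{b} + a.(0 + 0 + 0 | 0)) ⊢ =b=> t1
  t1 = (0 + 0 + 0\{a})\{b} + a.(0 + 0 + 0 | 0) ⊢ =a=> t2
  t2 = 0 + 0 + 0 | 0 ⊢ deadlocked
Partition-refinement fixed point:
  B0 = {s0, t0}
  B1 = {s1, t1}
  B2 = {s2, t2}
s0 ∈ B0, t0 ∈ B0 → same block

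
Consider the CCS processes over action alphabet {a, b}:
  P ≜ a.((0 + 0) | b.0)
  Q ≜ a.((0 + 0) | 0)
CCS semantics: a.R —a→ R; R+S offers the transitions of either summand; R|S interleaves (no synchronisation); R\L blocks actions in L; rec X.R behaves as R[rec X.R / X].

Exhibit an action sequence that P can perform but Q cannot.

ab

LTS(P): 3 reachable states
  p0 = a.((0 + 0) | b.0) :: =a=> p1
  p1 = (0 + 0) | b.0 :: =b=> p2
  p2 = (0 + 0) | 0 :: (no moves)
LTS(Q): 2 reachable states
  q0 = a.((0 + 0) | 0) :: =a=> q1
  q1 = (0 + 0) | 0 :: (no moves)
Trace ⟨ab⟩ through P, begin at {p0}:
  [1] a ⇒ {p1}
  [2] b ⇒ {p2}
  — P admits the full trace.
Trace ⟨ab⟩ through Q, begin at {q0}:
  [1] a ⇒ {q1}
  [2] b ⇒ ∅ (Q stuck)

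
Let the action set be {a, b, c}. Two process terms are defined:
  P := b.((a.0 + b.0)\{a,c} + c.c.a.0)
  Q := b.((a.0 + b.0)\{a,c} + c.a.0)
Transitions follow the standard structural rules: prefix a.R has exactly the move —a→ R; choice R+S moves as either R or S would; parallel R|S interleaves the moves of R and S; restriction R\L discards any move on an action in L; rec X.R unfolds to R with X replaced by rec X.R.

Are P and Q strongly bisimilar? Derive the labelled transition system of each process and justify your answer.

Reachable graph of P (6 states):
  m0 = b.((a.0 + b.0)\{a,c} + c.c.a.0) → ··b··> m1
  m1 = (a.0 + b.0)\{a,c} + c.c.a.0 → ··b··> m2, ··c··> m3
  m2 = 0\{a,c} → ·
  m3 = c.a.0 → ··c··> m4
  m4 = a.0 → ··a··> m5
  m5 = 0 → ·
Reachable graph of Q (5 states):
  n0 = b.((a.0 + b.0)\{a,c} + c.a.0) → ··b··> n1
  n1 = (a.0 + b.0)\{a,c} + c.a.0 → ··b··> n2, ··c··> n3
  n2 = 0\{a,c} → ·
  n3 = a.0 → ··a··> n4
  n4 = 0 → ·
Bisimilarity quotient blocks:
  B0 = {m0}
  B1 = {m1}
  B2 = {m2, m5, n2, n4}
  B3 = {m3}
  B4 = {m4, n3}
  B5 = {n0}
  B6 = {n1}
m0 ∈ B0, n0 ∈ B5 → different blocks

not bisimilar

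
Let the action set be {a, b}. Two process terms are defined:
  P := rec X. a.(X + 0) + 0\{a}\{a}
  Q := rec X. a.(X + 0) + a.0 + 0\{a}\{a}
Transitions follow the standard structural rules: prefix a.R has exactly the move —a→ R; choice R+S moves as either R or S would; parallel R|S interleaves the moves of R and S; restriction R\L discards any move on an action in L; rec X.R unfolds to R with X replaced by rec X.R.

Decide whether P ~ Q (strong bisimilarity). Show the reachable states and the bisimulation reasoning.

NO

LTS(P): 2 reachable states
  u0 = rec X. a.(X + 0) + 0\{a}\{a} ⊢ --a--▸ u1
  u1 = (rec X. a.(X + 0) + 0\{a}\{a}) + 0 ⊢ --a--▸ u1
LTS(Q): 3 reachable states
  v0 = rec X. a.(X + 0) + a.0 + 0\{a}\{a} ⊢ --a--▸ v1, --a--▸ v2
  v1 = (rec X. a.(X + 0) + a.0 + 0\{a}\{a}) + 0 ⊢ --a--▸ v1, --a--▸ v2
  v2 = 0 ⊢ ·
Coarsest stable partition (strong bisimilarity classes):
  B0 = {u0, u1}
  B1 = {v0, v1}
  B2 = {v2}
u0 ∈ B0, v0 ∈ B1 → different blocks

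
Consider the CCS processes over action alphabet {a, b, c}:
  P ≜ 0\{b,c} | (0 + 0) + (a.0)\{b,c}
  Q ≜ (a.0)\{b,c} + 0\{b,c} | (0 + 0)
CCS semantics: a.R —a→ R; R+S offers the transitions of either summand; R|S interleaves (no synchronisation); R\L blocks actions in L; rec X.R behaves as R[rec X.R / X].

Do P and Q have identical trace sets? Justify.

trace-equivalent

LTS(P): 2 reachable states
  p0 = 0\{b,c} | (0 + 0) + (a.0)\{b,c} has moves —a→ p1
  p1 = 0\{b,c} has moves (no moves)
LTS(Q): 2 reachable states
  q0 = (a.0)\{b,c} + 0\{b,c} | (0 + 0) has moves —a→ q1
  q1 = 0\{b,c} has moves (no moves)
Coarsest stable partition (strong bisimilarity classes):
  B0 = {p0, q0}
  B1 = {p1, q1}
p0 ∈ B0, q0 ∈ B0 → same block
Bisimilar ⇒ trace-equivalent.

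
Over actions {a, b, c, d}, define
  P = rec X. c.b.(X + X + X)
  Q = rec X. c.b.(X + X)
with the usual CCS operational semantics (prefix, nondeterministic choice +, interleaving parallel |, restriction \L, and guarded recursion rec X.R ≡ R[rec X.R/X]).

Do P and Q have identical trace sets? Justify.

Reachable graph of P (3 states):
  s0 = rec X. c.b.(X + X + X) | -c-> s1
  s1 = b.((rec X. c.b.(X + X + X)) + (rec X. c.b.(X + X + X)) + (rec X. c.b.(X + X + X))) | -b-> s2
  s2 = (rec X. c.b.(X + X + X)) + (rec X. c.b.(X + X + X)) + (rec X. c.b.(X + X + X)) | -c-> s1
Reachable graph of Q (3 states):
  t0 = rec X. c.b.(X + X) | -c-> t1
  t1 = b.((rec X. c.b.(X + X)) + (rec X. c.b.(X + X))) | -b-> t2
  t2 = (rec X. c.b.(X + X)) + (rec X. c.b.(X + X)) | -c-> t1
Coarsest stable partition (strong bisimilarity classes):
  B0 = {s0, s2, t0, t2}
  B1 = {s1, t1}
s0 ∈ B0, t0 ∈ B0 → same block
Bisimilar ⇒ trace-equivalent.

traces(P) = traces(Q)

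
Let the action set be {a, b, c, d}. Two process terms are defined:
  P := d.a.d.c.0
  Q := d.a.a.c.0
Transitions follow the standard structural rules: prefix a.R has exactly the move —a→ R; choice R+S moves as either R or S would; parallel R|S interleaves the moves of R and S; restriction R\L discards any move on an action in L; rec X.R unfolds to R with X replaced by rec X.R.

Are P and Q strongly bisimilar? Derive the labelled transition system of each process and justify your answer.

P ≁ Q

Reachable graph of P (5 states):
  s0 = d.a.d.c.0 → ··d··> s1
  s1 = a.d.c.0 → ··a··> s2
  s2 = d.c.0 → ··d··> s3
  s3 = c.0 → ··c··> s4
  s4 = 0 → stopped
Reachable graph of Q (5 states):
  t0 = d.a.a.c.0 → ··d··> t1
  t1 = a.a.c.0 → ··a··> t2
  t2 = a.c.0 → ··a··> t3
  t3 = c.0 → ··c··> t4
  t4 = 0 → stopped
Coarsest stable partition (strong bisimilarity classes):
  B0 = {s0}
  B1 = {s1}
  B2 = {s2}
  B3 = {s3, t3}
  B4 = {s4, t4}
  B5 = {t0}
  B6 = {t1}
  B7 = {t2}
s0 ∈ B0, t0 ∈ B5 → different blocks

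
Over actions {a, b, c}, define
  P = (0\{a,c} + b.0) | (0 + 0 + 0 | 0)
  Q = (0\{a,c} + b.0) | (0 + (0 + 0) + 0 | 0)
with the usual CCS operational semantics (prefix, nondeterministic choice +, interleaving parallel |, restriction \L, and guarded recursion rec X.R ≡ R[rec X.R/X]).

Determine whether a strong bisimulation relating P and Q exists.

bisimilar

P's transition system — 2 states:
  m0 = (0\{a,c} + b.0) | (0 + 0 + 0 | 0) :: =b=> m1
  m1 = 0 | (0 + 0 + 0 | 0) :: stopped
Q's transition system — 2 states:
  n0 = (0\{a,c} + b.0) | (0 + (0 + 0) + 0 | 0) :: =b=> n1
  n1 = 0 | (0 + (0 + 0) + 0 | 0) :: stopped
Coarsest stable partition (strong bisimilarity classes):
  B0 = {m0, n0}
  B1 = {m1, n1}
m0 ∈ B0, n0 ∈ B0 → same block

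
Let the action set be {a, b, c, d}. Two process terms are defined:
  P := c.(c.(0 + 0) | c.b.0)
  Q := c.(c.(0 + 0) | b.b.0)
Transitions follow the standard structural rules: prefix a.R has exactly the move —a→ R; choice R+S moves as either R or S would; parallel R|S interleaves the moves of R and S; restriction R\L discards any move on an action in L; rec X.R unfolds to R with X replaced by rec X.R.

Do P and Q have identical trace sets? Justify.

NO — witness ⟨ccc⟩

LTS(P): 7 reachable states
  s0 = c.(c.(0 + 0) | c.b.0) has moves =c=> s1
  s1 = c.(0 + 0) | c.b.0 has moves =c=> s2, =c=> s3
  s2 = (0 + 0) | c.b.0 has moves =c=> s4
  s3 = c.(0 + 0) | b.0 has moves =b=> s5, =c=> s4
  s4 = (0 + 0) | b.0 has moves =b=> s6
  s5 = c.(0 + 0) | 0 has moves =c=> s6
  s6 = (0 + 0) | 0 has moves ∅
LTS(Q): 7 reachable states
  t0 = c.(c.(0 + 0) | b.b.0) has moves =c=> t1
  t1 = c.(0 + 0) | b.b.0 has moves =b=> t2, =c=> t3
  t2 = c.(0 + 0) | b.0 has moves =b=> t4, =c=> t5
  t3 = (0 + 0) | b.b.0 has moves =b=> t5
  t4 = c.(0 + 0) | 0 has moves =c=> t6
  t5 = (0 + 0) | b.0 has moves =b=> t6
  t6 = (0 + 0) | 0 has moves ∅
Executing ccc from P (initial set {s0}):
  [1] c ⇒ {s1}
  [2] c ⇒ {s2, s3}
  [3] c ⇒ {s4}
  — P admits the full trace.
Executing ccc from Q (initial set {t0}):
  [1] c ⇒ {t1}
  [2] c ⇒ {t3}
  [3] c ⇒ ∅ (Q stuck)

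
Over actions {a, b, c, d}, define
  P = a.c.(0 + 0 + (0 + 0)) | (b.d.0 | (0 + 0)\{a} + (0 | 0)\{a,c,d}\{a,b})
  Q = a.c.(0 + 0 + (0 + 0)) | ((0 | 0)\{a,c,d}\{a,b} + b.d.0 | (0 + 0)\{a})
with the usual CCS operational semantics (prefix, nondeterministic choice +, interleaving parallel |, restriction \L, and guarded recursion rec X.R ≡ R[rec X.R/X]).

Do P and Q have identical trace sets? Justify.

LTS(P): 9 reachable states
  u0 = a.c.(0 + 0 + (0 + 0)) | (b.d.0 | (0 + 0)\{a} + (0 | 0)\{a,c,d}\{a,b}) → =a=> u1, =b=> u2
  u1 = c.(0 + 0 + (0 + 0)) | (b.d.0 | (0 + 0)\{a} + (0 | 0)\{a,c,d}\{a,b}) → =b=> u3, =c=> u4
  u2 = a.c.(0 + 0 + (0 + 0)) | (d.0 | (0 + 0)\{a}) → =a=> u3, =d=> u5
  u3 = c.(0 + 0 + (0 + 0)) | (d.0 | (0 + 0)\{a}) → =c=> u6, =d=> u7
  u4 = (0 + 0 + (0 + 0)) | (b.d.0 | (0 + 0)\{a} + (0 | 0)\{a,c,d}\{a,b}) → =b=> u6
  u5 = a.c.(0 + 0 + (0 + 0)) | (0 | (0 + 0)\{a}) → =a=> u7
  u6 = (0 + 0 + (0 + 0)) | (d.0 | (0 + 0)\{a}) → =d=> u8
  u7 = c.(0 + 0 + (0 + 0)) | (0 | (0 + 0)\{a}) → =c=> u8
  u8 = (0 + 0 + (0 + 0)) | (0 | (0 + 0)\{a}) → stopped
LTS(Q): 9 reachable states
  v0 = a.c.(0 + 0 + (0 + 0)) | ((0 | 0)\{a,c,d}\{a,b} + b.d.0 | (0 + 0)\{a}) → =a=> v1, =b=> v2
  v1 = c.(0 + 0 + (0 + 0)) | ((0 | 0)\{a,c,d}\{a,b} + b.d.0 | (0 + 0)\{a}) → =b=> v3, =c=> v4
  v2 = a.c.(0 + 0 + (0 + 0)) | (d.0 | (0 + 0)\{a}) → =a=> v3, =d=> v5
  v3 = c.(0 + 0 + (0 + 0)) | (d.0 | (0 + 0)\{a}) → =c=> v6, =d=> v7
  v4 = (0 + 0 + (0 + 0)) | ((0 | 0)\{a,c,d}\{a,b} + b.d.0 | (0 + 0)\{a}) → =b=> v6
  v5 = a.c.(0 + 0 + (0 + 0)) | (0 | (0 + 0)\{a}) → =a=> v7
  v6 = (0 + 0 + (0 + 0)) | (d.0 | (0 + 0)\{a}) → =d=> v8
  v7 = c.(0 + 0 + (0 + 0)) | (0 | (0 + 0)\{a}) → =c=> v8
  v8 = (0 + 0 + (0 + 0)) | (0 | (0 + 0)\{a}) → stopped
Coarsest stable partition (strong bisimilarity classes):
  B0 = {u0, v0}
  B1 = {u1, v1}
  B2 = {u4, v4}
  B3 = {u6, v6}
  B4 = {u8, v8}
  B5 = {u3, v3}
  B6 = {u7, v7}
  B7 = {u2, v2}
  B8 = {u5, v5}
u0 ∈ B0, v0 ∈ B0 → same block
Bisimilar ⇒ trace-equivalent.

YES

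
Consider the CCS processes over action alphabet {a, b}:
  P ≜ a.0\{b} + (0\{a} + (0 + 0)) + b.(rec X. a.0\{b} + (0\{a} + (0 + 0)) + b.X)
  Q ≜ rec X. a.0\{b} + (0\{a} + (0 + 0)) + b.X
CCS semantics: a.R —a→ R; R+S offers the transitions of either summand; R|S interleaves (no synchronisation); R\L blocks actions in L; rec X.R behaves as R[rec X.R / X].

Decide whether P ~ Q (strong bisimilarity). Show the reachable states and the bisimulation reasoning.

YES

LTS(P): 3 reachable states
  m0 = a.0\{b} + (0\{a} + (0 + 0)) + b.(rec X. a.0\{b} + (0\{a} + (0 + 0)) + b.X) :: ··a··> m1, ··b··> m2
  m1 = 0\{b} :: (no moves)
  m2 = rec X. a.0\{b} + (0\{a} + (0 + 0)) + b.X :: ··a··> m1, ··b··> m2
LTS(Q): 2 reachable states
  n0 = rec X. a.0\{b} + (0\{a} + (0 + 0)) + b.X :: ··a··> n1, ··b··> n0
  n1 = 0\{b} :: (no moves)
Coarsest stable partition (strong bisimilarity classes):
  B0 = {m0, m2, n0}
  B1 = {m1, n1}
m0 ∈ B0, n0 ∈ B0 → same block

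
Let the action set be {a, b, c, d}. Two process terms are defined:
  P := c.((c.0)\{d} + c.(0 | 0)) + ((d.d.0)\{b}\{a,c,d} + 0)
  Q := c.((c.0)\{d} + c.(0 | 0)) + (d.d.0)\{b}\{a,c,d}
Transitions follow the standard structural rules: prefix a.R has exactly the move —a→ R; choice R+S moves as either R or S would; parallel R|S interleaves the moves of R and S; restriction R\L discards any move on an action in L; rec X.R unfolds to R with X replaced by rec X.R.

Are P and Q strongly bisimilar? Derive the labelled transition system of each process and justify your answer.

LTS(P): 4 reachable states
  p0 = c.((c.0)\{d} + c.(0 | 0)) + ((d.d.0)\{b}\{a,c,d} + 0) | =c=> p1
  p1 = (c.0)\{d} + c.(0 | 0) | =c=> p2, =c=> p3
  p2 = 0 | 0 | (no moves)
  p3 = 0\{d} | (no moves)
LTS(Q): 4 reachable states
  q0 = c.((c.0)\{d} + c.(0 | 0)) + (d.d.0)\{b}\{a,c,d} | =c=> q1
  q1 = (c.0)\{d} + c.(0 | 0) | =c=> q2, =c=> q3
  q2 = 0 | 0 | (no moves)
  q3 = 0\{d} | (no moves)
Coarsest stable partition (strong bisimilarity classes):
  B0 = {p0, q0}
  B1 = {p1, q1}
  B2 = {p2, p3, q2, q3}
p0 ∈ B0, q0 ∈ B0 → same block

YES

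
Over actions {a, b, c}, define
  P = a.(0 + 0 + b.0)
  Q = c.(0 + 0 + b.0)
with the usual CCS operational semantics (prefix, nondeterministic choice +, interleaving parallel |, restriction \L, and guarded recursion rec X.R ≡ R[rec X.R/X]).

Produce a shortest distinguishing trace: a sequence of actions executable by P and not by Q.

P's transition system — 3 states:
  s0 = a.(0 + 0 + b.0) | --a--▸ s1
  s1 = 0 + 0 + b.0 | --b--▸ s2
  s2 = 0 | ∅
Q's transition system — 3 states:
  t0 = c.(0 + 0 + b.0) | --c--▸ t1
  t1 = 0 + 0 + b.0 | --b--▸ t2
  t2 = 0 | ∅
Trace ⟨a⟩ through P, begin at {s0}:
  step 1 (a): {s1}
  — P admits the full trace.
Trace ⟨a⟩ through Q, begin at {t0}:
  step 1 (a): ∅  — Q cannot continue

a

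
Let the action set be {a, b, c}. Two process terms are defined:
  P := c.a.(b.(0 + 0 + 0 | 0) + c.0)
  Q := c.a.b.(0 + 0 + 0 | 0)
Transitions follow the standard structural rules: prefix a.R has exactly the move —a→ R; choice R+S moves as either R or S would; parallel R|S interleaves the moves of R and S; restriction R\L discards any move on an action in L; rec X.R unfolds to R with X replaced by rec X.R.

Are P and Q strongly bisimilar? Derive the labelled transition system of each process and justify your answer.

P ≁ Q

P's transition system — 5 states:
  u0 = c.a.(b.(0 + 0 + 0 | 0) + c.0) ⊢ -c-> u1
  u1 = a.(b.(0 + 0 + 0 | 0) + c.0) ⊢ -a-> u2
  u2 = b.(0 + 0 + 0 | 0) + c.0 ⊢ -b-> u3, -c-> u4
  u3 = 0 + 0 + 0 | 0 ⊢ deadlocked
  u4 = 0 ⊢ deadlocked
Q's transition system — 4 states:
  v0 = c.a.b.(0 + 0 + 0 | 0) ⊢ -c-> v1
  v1 = a.b.(0 + 0 + 0 | 0) ⊢ -a-> v2
  v2 = b.(0 + 0 + 0 | 0) ⊢ -b-> v3
  v3 = 0 + 0 + 0 | 0 ⊢ deadlocked
Bisimilarity quotient blocks:
  B0 = {u0}
  B1 = {u1}
  B2 = {u2}
  B3 = {u3, u4, v3}
  B4 = {v0}
  B5 = {v1}
  B6 = {v2}
u0 ∈ B0, v0 ∈ B4 → different blocks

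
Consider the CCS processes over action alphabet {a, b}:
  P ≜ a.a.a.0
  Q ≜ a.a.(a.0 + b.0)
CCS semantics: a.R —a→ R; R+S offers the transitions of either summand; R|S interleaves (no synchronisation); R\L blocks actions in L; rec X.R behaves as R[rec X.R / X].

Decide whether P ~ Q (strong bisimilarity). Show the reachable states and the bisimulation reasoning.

NO

LTS(P): 4 reachable states
  p0 = a.a.a.0 ⊢ --a--▸ p1
  p1 = a.a.0 ⊢ --a--▸ p2
  p2 = a.0 ⊢ --a--▸ p3
  p3 = 0 ⊢ stopped
LTS(Q): 4 reachable states
  q0 = a.a.(a.0 + b.0) ⊢ --a--▸ q1
  q1 = a.(a.0 + b.0) ⊢ --a--▸ q2
  q2 = a.0 + b.0 ⊢ --a--▸ q3, --b--▸ q3
  q3 = 0 ⊢ stopped
Bisimilarity quotient blocks:
  B0 = {p0}
  B1 = {p1}
  B2 = {p2}
  B3 = {p3, q3}
  B4 = {q0}
  B5 = {q1}
  B6 = {q2}
p0 ∈ B0, q0 ∈ B4 → different blocks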